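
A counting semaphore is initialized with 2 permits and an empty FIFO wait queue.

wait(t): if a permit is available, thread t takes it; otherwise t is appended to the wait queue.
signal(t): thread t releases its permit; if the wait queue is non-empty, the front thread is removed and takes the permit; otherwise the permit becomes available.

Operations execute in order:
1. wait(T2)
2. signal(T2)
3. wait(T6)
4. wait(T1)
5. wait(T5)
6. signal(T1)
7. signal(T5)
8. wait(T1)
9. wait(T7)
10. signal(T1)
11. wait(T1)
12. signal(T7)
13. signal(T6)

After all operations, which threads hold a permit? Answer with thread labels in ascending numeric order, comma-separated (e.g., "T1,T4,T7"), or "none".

Step 1: wait(T2) -> count=1 queue=[] holders={T2}
Step 2: signal(T2) -> count=2 queue=[] holders={none}
Step 3: wait(T6) -> count=1 queue=[] holders={T6}
Step 4: wait(T1) -> count=0 queue=[] holders={T1,T6}
Step 5: wait(T5) -> count=0 queue=[T5] holders={T1,T6}
Step 6: signal(T1) -> count=0 queue=[] holders={T5,T6}
Step 7: signal(T5) -> count=1 queue=[] holders={T6}
Step 8: wait(T1) -> count=0 queue=[] holders={T1,T6}
Step 9: wait(T7) -> count=0 queue=[T7] holders={T1,T6}
Step 10: signal(T1) -> count=0 queue=[] holders={T6,T7}
Step 11: wait(T1) -> count=0 queue=[T1] holders={T6,T7}
Step 12: signal(T7) -> count=0 queue=[] holders={T1,T6}
Step 13: signal(T6) -> count=1 queue=[] holders={T1}
Final holders: T1

Answer: T1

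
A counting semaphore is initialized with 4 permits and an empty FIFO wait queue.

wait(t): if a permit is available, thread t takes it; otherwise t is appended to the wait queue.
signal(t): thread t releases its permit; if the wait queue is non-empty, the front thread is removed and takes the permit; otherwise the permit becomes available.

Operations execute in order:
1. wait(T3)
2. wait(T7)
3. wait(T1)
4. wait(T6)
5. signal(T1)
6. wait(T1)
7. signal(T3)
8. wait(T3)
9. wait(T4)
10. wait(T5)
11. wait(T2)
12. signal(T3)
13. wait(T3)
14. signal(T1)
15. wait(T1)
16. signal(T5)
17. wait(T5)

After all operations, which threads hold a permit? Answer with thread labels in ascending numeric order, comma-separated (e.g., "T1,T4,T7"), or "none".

Step 1: wait(T3) -> count=3 queue=[] holders={T3}
Step 2: wait(T7) -> count=2 queue=[] holders={T3,T7}
Step 3: wait(T1) -> count=1 queue=[] holders={T1,T3,T7}
Step 4: wait(T6) -> count=0 queue=[] holders={T1,T3,T6,T7}
Step 5: signal(T1) -> count=1 queue=[] holders={T3,T6,T7}
Step 6: wait(T1) -> count=0 queue=[] holders={T1,T3,T6,T7}
Step 7: signal(T3) -> count=1 queue=[] holders={T1,T6,T7}
Step 8: wait(T3) -> count=0 queue=[] holders={T1,T3,T6,T7}
Step 9: wait(T4) -> count=0 queue=[T4] holders={T1,T3,T6,T7}
Step 10: wait(T5) -> count=0 queue=[T4,T5] holders={T1,T3,T6,T7}
Step 11: wait(T2) -> count=0 queue=[T4,T5,T2] holders={T1,T3,T6,T7}
Step 12: signal(T3) -> count=0 queue=[T5,T2] holders={T1,T4,T6,T7}
Step 13: wait(T3) -> count=0 queue=[T5,T2,T3] holders={T1,T4,T6,T7}
Step 14: signal(T1) -> count=0 queue=[T2,T3] holders={T4,T5,T6,T7}
Step 15: wait(T1) -> count=0 queue=[T2,T3,T1] holders={T4,T5,T6,T7}
Step 16: signal(T5) -> count=0 queue=[T3,T1] holders={T2,T4,T6,T7}
Step 17: wait(T5) -> count=0 queue=[T3,T1,T5] holders={T2,T4,T6,T7}
Final holders: T2,T4,T6,T7

Answer: T2,T4,T6,T7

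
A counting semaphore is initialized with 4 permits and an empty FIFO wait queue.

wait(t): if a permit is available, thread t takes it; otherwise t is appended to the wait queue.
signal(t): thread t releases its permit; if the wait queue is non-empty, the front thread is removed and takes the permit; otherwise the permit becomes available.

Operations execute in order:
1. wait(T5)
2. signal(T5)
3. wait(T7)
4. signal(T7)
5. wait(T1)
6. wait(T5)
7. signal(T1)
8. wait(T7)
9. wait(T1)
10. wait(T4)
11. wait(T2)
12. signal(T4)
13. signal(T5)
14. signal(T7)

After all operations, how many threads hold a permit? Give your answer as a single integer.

Step 1: wait(T5) -> count=3 queue=[] holders={T5}
Step 2: signal(T5) -> count=4 queue=[] holders={none}
Step 3: wait(T7) -> count=3 queue=[] holders={T7}
Step 4: signal(T7) -> count=4 queue=[] holders={none}
Step 5: wait(T1) -> count=3 queue=[] holders={T1}
Step 6: wait(T5) -> count=2 queue=[] holders={T1,T5}
Step 7: signal(T1) -> count=3 queue=[] holders={T5}
Step 8: wait(T7) -> count=2 queue=[] holders={T5,T7}
Step 9: wait(T1) -> count=1 queue=[] holders={T1,T5,T7}
Step 10: wait(T4) -> count=0 queue=[] holders={T1,T4,T5,T7}
Step 11: wait(T2) -> count=0 queue=[T2] holders={T1,T4,T5,T7}
Step 12: signal(T4) -> count=0 queue=[] holders={T1,T2,T5,T7}
Step 13: signal(T5) -> count=1 queue=[] holders={T1,T2,T7}
Step 14: signal(T7) -> count=2 queue=[] holders={T1,T2}
Final holders: {T1,T2} -> 2 thread(s)

Answer: 2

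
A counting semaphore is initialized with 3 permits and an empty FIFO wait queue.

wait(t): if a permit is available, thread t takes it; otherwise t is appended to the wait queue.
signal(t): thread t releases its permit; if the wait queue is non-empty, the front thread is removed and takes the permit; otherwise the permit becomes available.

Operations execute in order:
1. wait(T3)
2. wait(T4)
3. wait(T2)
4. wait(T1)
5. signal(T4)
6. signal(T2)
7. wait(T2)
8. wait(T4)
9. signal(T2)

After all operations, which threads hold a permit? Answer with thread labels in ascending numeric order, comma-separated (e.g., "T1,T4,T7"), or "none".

Answer: T1,T3,T4

Derivation:
Step 1: wait(T3) -> count=2 queue=[] holders={T3}
Step 2: wait(T4) -> count=1 queue=[] holders={T3,T4}
Step 3: wait(T2) -> count=0 queue=[] holders={T2,T3,T4}
Step 4: wait(T1) -> count=0 queue=[T1] holders={T2,T3,T4}
Step 5: signal(T4) -> count=0 queue=[] holders={T1,T2,T3}
Step 6: signal(T2) -> count=1 queue=[] holders={T1,T3}
Step 7: wait(T2) -> count=0 queue=[] holders={T1,T2,T3}
Step 8: wait(T4) -> count=0 queue=[T4] holders={T1,T2,T3}
Step 9: signal(T2) -> count=0 queue=[] holders={T1,T3,T4}
Final holders: T1,T3,T4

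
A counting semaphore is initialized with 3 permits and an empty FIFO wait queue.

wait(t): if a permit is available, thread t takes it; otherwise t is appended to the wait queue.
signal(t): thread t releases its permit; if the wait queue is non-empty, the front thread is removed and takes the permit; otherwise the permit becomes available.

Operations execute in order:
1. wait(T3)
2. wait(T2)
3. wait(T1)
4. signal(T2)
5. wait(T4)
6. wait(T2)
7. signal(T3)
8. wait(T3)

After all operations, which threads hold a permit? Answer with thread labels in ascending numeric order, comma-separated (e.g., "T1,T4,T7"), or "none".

Step 1: wait(T3) -> count=2 queue=[] holders={T3}
Step 2: wait(T2) -> count=1 queue=[] holders={T2,T3}
Step 3: wait(T1) -> count=0 queue=[] holders={T1,T2,T3}
Step 4: signal(T2) -> count=1 queue=[] holders={T1,T3}
Step 5: wait(T4) -> count=0 queue=[] holders={T1,T3,T4}
Step 6: wait(T2) -> count=0 queue=[T2] holders={T1,T3,T4}
Step 7: signal(T3) -> count=0 queue=[] holders={T1,T2,T4}
Step 8: wait(T3) -> count=0 queue=[T3] holders={T1,T2,T4}
Final holders: T1,T2,T4

Answer: T1,T2,T4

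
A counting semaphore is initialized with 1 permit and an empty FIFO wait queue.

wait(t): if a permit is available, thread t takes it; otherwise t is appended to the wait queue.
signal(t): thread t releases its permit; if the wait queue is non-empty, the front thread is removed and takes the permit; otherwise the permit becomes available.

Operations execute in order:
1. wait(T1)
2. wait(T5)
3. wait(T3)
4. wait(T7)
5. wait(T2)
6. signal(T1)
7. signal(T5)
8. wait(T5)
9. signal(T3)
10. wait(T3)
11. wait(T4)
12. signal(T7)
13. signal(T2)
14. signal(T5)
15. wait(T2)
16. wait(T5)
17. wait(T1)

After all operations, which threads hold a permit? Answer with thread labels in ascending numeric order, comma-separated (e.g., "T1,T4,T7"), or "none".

Answer: T3

Derivation:
Step 1: wait(T1) -> count=0 queue=[] holders={T1}
Step 2: wait(T5) -> count=0 queue=[T5] holders={T1}
Step 3: wait(T3) -> count=0 queue=[T5,T3] holders={T1}
Step 4: wait(T7) -> count=0 queue=[T5,T3,T7] holders={T1}
Step 5: wait(T2) -> count=0 queue=[T5,T3,T7,T2] holders={T1}
Step 6: signal(T1) -> count=0 queue=[T3,T7,T2] holders={T5}
Step 7: signal(T5) -> count=0 queue=[T7,T2] holders={T3}
Step 8: wait(T5) -> count=0 queue=[T7,T2,T5] holders={T3}
Step 9: signal(T3) -> count=0 queue=[T2,T5] holders={T7}
Step 10: wait(T3) -> count=0 queue=[T2,T5,T3] holders={T7}
Step 11: wait(T4) -> count=0 queue=[T2,T5,T3,T4] holders={T7}
Step 12: signal(T7) -> count=0 queue=[T5,T3,T4] holders={T2}
Step 13: signal(T2) -> count=0 queue=[T3,T4] holders={T5}
Step 14: signal(T5) -> count=0 queue=[T4] holders={T3}
Step 15: wait(T2) -> count=0 queue=[T4,T2] holders={T3}
Step 16: wait(T5) -> count=0 queue=[T4,T2,T5] holders={T3}
Step 17: wait(T1) -> count=0 queue=[T4,T2,T5,T1] holders={T3}
Final holders: T3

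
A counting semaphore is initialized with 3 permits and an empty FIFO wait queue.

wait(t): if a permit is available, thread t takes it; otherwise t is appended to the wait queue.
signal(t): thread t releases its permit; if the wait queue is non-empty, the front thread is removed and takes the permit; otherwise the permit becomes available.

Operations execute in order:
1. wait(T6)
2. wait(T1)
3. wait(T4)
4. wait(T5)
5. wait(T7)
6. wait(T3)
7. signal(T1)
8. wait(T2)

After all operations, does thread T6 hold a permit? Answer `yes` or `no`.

Answer: yes

Derivation:
Step 1: wait(T6) -> count=2 queue=[] holders={T6}
Step 2: wait(T1) -> count=1 queue=[] holders={T1,T6}
Step 3: wait(T4) -> count=0 queue=[] holders={T1,T4,T6}
Step 4: wait(T5) -> count=0 queue=[T5] holders={T1,T4,T6}
Step 5: wait(T7) -> count=0 queue=[T5,T7] holders={T1,T4,T6}
Step 6: wait(T3) -> count=0 queue=[T5,T7,T3] holders={T1,T4,T6}
Step 7: signal(T1) -> count=0 queue=[T7,T3] holders={T4,T5,T6}
Step 8: wait(T2) -> count=0 queue=[T7,T3,T2] holders={T4,T5,T6}
Final holders: {T4,T5,T6} -> T6 in holders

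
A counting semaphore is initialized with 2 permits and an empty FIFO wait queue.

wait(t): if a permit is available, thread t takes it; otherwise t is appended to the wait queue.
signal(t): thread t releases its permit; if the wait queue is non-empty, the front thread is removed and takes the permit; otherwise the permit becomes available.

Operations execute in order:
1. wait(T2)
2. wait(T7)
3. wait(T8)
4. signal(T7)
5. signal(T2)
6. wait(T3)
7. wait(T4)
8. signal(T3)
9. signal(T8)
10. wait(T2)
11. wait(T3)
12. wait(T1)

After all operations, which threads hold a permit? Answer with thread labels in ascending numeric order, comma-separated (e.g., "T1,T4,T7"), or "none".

Step 1: wait(T2) -> count=1 queue=[] holders={T2}
Step 2: wait(T7) -> count=0 queue=[] holders={T2,T7}
Step 3: wait(T8) -> count=0 queue=[T8] holders={T2,T7}
Step 4: signal(T7) -> count=0 queue=[] holders={T2,T8}
Step 5: signal(T2) -> count=1 queue=[] holders={T8}
Step 6: wait(T3) -> count=0 queue=[] holders={T3,T8}
Step 7: wait(T4) -> count=0 queue=[T4] holders={T3,T8}
Step 8: signal(T3) -> count=0 queue=[] holders={T4,T8}
Step 9: signal(T8) -> count=1 queue=[] holders={T4}
Step 10: wait(T2) -> count=0 queue=[] holders={T2,T4}
Step 11: wait(T3) -> count=0 queue=[T3] holders={T2,T4}
Step 12: wait(T1) -> count=0 queue=[T3,T1] holders={T2,T4}
Final holders: T2,T4

Answer: T2,T4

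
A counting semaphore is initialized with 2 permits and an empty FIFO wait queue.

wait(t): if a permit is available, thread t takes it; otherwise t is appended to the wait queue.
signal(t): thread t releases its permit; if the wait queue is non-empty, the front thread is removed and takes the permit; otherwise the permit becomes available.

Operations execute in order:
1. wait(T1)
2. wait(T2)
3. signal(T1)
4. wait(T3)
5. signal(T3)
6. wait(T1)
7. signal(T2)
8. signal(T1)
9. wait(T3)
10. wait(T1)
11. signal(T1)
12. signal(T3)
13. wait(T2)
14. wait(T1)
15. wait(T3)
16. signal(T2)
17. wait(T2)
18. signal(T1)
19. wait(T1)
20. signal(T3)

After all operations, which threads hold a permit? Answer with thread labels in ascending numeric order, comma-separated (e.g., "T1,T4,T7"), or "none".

Answer: T1,T2

Derivation:
Step 1: wait(T1) -> count=1 queue=[] holders={T1}
Step 2: wait(T2) -> count=0 queue=[] holders={T1,T2}
Step 3: signal(T1) -> count=1 queue=[] holders={T2}
Step 4: wait(T3) -> count=0 queue=[] holders={T2,T3}
Step 5: signal(T3) -> count=1 queue=[] holders={T2}
Step 6: wait(T1) -> count=0 queue=[] holders={T1,T2}
Step 7: signal(T2) -> count=1 queue=[] holders={T1}
Step 8: signal(T1) -> count=2 queue=[] holders={none}
Step 9: wait(T3) -> count=1 queue=[] holders={T3}
Step 10: wait(T1) -> count=0 queue=[] holders={T1,T3}
Step 11: signal(T1) -> count=1 queue=[] holders={T3}
Step 12: signal(T3) -> count=2 queue=[] holders={none}
Step 13: wait(T2) -> count=1 queue=[] holders={T2}
Step 14: wait(T1) -> count=0 queue=[] holders={T1,T2}
Step 15: wait(T3) -> count=0 queue=[T3] holders={T1,T2}
Step 16: signal(T2) -> count=0 queue=[] holders={T1,T3}
Step 17: wait(T2) -> count=0 queue=[T2] holders={T1,T3}
Step 18: signal(T1) -> count=0 queue=[] holders={T2,T3}
Step 19: wait(T1) -> count=0 queue=[T1] holders={T2,T3}
Step 20: signal(T3) -> count=0 queue=[] holders={T1,T2}
Final holders: T1,T2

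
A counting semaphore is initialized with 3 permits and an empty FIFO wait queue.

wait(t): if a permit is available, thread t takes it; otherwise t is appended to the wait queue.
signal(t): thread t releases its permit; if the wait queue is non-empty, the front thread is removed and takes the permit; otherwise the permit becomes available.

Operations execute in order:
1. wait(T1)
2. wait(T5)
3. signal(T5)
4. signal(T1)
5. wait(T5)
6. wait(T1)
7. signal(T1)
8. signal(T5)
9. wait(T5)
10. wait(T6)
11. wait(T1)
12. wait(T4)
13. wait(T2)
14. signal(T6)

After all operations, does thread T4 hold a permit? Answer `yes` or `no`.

Step 1: wait(T1) -> count=2 queue=[] holders={T1}
Step 2: wait(T5) -> count=1 queue=[] holders={T1,T5}
Step 3: signal(T5) -> count=2 queue=[] holders={T1}
Step 4: signal(T1) -> count=3 queue=[] holders={none}
Step 5: wait(T5) -> count=2 queue=[] holders={T5}
Step 6: wait(T1) -> count=1 queue=[] holders={T1,T5}
Step 7: signal(T1) -> count=2 queue=[] holders={T5}
Step 8: signal(T5) -> count=3 queue=[] holders={none}
Step 9: wait(T5) -> count=2 queue=[] holders={T5}
Step 10: wait(T6) -> count=1 queue=[] holders={T5,T6}
Step 11: wait(T1) -> count=0 queue=[] holders={T1,T5,T6}
Step 12: wait(T4) -> count=0 queue=[T4] holders={T1,T5,T6}
Step 13: wait(T2) -> count=0 queue=[T4,T2] holders={T1,T5,T6}
Step 14: signal(T6) -> count=0 queue=[T2] holders={T1,T4,T5}
Final holders: {T1,T4,T5} -> T4 in holders

Answer: yes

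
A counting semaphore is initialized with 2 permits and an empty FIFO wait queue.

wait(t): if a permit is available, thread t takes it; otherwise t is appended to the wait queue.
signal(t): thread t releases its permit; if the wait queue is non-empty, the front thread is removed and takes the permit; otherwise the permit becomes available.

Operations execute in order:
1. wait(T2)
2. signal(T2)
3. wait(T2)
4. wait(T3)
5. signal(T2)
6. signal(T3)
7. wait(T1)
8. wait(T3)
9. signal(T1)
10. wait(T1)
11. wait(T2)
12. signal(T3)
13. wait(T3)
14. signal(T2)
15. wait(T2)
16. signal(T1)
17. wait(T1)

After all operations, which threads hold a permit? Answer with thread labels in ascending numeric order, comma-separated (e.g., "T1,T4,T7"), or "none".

Step 1: wait(T2) -> count=1 queue=[] holders={T2}
Step 2: signal(T2) -> count=2 queue=[] holders={none}
Step 3: wait(T2) -> count=1 queue=[] holders={T2}
Step 4: wait(T3) -> count=0 queue=[] holders={T2,T3}
Step 5: signal(T2) -> count=1 queue=[] holders={T3}
Step 6: signal(T3) -> count=2 queue=[] holders={none}
Step 7: wait(T1) -> count=1 queue=[] holders={T1}
Step 8: wait(T3) -> count=0 queue=[] holders={T1,T3}
Step 9: signal(T1) -> count=1 queue=[] holders={T3}
Step 10: wait(T1) -> count=0 queue=[] holders={T1,T3}
Step 11: wait(T2) -> count=0 queue=[T2] holders={T1,T3}
Step 12: signal(T3) -> count=0 queue=[] holders={T1,T2}
Step 13: wait(T3) -> count=0 queue=[T3] holders={T1,T2}
Step 14: signal(T2) -> count=0 queue=[] holders={T1,T3}
Step 15: wait(T2) -> count=0 queue=[T2] holders={T1,T3}
Step 16: signal(T1) -> count=0 queue=[] holders={T2,T3}
Step 17: wait(T1) -> count=0 queue=[T1] holders={T2,T3}
Final holders: T2,T3

Answer: T2,T3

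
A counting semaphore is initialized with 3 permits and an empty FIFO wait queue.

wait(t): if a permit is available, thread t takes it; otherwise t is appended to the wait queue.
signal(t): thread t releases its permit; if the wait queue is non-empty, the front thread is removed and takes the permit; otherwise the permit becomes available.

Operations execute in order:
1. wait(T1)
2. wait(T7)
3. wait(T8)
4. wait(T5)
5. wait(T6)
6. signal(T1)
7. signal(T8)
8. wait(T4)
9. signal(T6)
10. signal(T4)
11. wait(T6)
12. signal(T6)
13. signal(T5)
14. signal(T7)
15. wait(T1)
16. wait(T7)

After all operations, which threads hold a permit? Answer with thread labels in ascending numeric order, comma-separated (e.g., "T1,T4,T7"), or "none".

Step 1: wait(T1) -> count=2 queue=[] holders={T1}
Step 2: wait(T7) -> count=1 queue=[] holders={T1,T7}
Step 3: wait(T8) -> count=0 queue=[] holders={T1,T7,T8}
Step 4: wait(T5) -> count=0 queue=[T5] holders={T1,T7,T8}
Step 5: wait(T6) -> count=0 queue=[T5,T6] holders={T1,T7,T8}
Step 6: signal(T1) -> count=0 queue=[T6] holders={T5,T7,T8}
Step 7: signal(T8) -> count=0 queue=[] holders={T5,T6,T7}
Step 8: wait(T4) -> count=0 queue=[T4] holders={T5,T6,T7}
Step 9: signal(T6) -> count=0 queue=[] holders={T4,T5,T7}
Step 10: signal(T4) -> count=1 queue=[] holders={T5,T7}
Step 11: wait(T6) -> count=0 queue=[] holders={T5,T6,T7}
Step 12: signal(T6) -> count=1 queue=[] holders={T5,T7}
Step 13: signal(T5) -> count=2 queue=[] holders={T7}
Step 14: signal(T7) -> count=3 queue=[] holders={none}
Step 15: wait(T1) -> count=2 queue=[] holders={T1}
Step 16: wait(T7) -> count=1 queue=[] holders={T1,T7}
Final holders: T1,T7

Answer: T1,T7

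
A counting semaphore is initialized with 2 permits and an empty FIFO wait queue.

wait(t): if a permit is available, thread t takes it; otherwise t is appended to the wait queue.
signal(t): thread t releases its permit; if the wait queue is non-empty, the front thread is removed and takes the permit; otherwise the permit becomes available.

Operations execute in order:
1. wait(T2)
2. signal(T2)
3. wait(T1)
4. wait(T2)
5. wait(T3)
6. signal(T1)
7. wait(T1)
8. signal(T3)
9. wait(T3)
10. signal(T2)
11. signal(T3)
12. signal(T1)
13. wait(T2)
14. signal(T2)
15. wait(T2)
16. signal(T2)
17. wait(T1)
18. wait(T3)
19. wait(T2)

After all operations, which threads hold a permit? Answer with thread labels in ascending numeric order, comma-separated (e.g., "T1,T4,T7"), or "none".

Answer: T1,T3

Derivation:
Step 1: wait(T2) -> count=1 queue=[] holders={T2}
Step 2: signal(T2) -> count=2 queue=[] holders={none}
Step 3: wait(T1) -> count=1 queue=[] holders={T1}
Step 4: wait(T2) -> count=0 queue=[] holders={T1,T2}
Step 5: wait(T3) -> count=0 queue=[T3] holders={T1,T2}
Step 6: signal(T1) -> count=0 queue=[] holders={T2,T3}
Step 7: wait(T1) -> count=0 queue=[T1] holders={T2,T3}
Step 8: signal(T3) -> count=0 queue=[] holders={T1,T2}
Step 9: wait(T3) -> count=0 queue=[T3] holders={T1,T2}
Step 10: signal(T2) -> count=0 queue=[] holders={T1,T3}
Step 11: signal(T3) -> count=1 queue=[] holders={T1}
Step 12: signal(T1) -> count=2 queue=[] holders={none}
Step 13: wait(T2) -> count=1 queue=[] holders={T2}
Step 14: signal(T2) -> count=2 queue=[] holders={none}
Step 15: wait(T2) -> count=1 queue=[] holders={T2}
Step 16: signal(T2) -> count=2 queue=[] holders={none}
Step 17: wait(T1) -> count=1 queue=[] holders={T1}
Step 18: wait(T3) -> count=0 queue=[] holders={T1,T3}
Step 19: wait(T2) -> count=0 queue=[T2] holders={T1,T3}
Final holders: T1,T3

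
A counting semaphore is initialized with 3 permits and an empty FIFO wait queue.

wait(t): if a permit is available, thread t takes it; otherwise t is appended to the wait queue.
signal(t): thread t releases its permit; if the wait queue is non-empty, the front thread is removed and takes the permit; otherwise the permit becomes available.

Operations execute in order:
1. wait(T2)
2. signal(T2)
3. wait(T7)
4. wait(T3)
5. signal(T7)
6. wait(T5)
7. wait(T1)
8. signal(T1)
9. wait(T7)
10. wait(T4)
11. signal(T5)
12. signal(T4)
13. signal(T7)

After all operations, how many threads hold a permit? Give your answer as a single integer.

Step 1: wait(T2) -> count=2 queue=[] holders={T2}
Step 2: signal(T2) -> count=3 queue=[] holders={none}
Step 3: wait(T7) -> count=2 queue=[] holders={T7}
Step 4: wait(T3) -> count=1 queue=[] holders={T3,T7}
Step 5: signal(T7) -> count=2 queue=[] holders={T3}
Step 6: wait(T5) -> count=1 queue=[] holders={T3,T5}
Step 7: wait(T1) -> count=0 queue=[] holders={T1,T3,T5}
Step 8: signal(T1) -> count=1 queue=[] holders={T3,T5}
Step 9: wait(T7) -> count=0 queue=[] holders={T3,T5,T7}
Step 10: wait(T4) -> count=0 queue=[T4] holders={T3,T5,T7}
Step 11: signal(T5) -> count=0 queue=[] holders={T3,T4,T7}
Step 12: signal(T4) -> count=1 queue=[] holders={T3,T7}
Step 13: signal(T7) -> count=2 queue=[] holders={T3}
Final holders: {T3} -> 1 thread(s)

Answer: 1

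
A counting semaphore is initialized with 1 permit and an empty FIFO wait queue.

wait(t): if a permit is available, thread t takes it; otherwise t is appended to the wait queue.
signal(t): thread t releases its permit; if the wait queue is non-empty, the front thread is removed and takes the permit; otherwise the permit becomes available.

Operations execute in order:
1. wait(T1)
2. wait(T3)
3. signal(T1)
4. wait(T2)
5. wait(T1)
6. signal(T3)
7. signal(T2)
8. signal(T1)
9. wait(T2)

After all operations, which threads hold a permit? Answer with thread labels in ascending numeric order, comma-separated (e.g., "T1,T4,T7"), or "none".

Step 1: wait(T1) -> count=0 queue=[] holders={T1}
Step 2: wait(T3) -> count=0 queue=[T3] holders={T1}
Step 3: signal(T1) -> count=0 queue=[] holders={T3}
Step 4: wait(T2) -> count=0 queue=[T2] holders={T3}
Step 5: wait(T1) -> count=0 queue=[T2,T1] holders={T3}
Step 6: signal(T3) -> count=0 queue=[T1] holders={T2}
Step 7: signal(T2) -> count=0 queue=[] holders={T1}
Step 8: signal(T1) -> count=1 queue=[] holders={none}
Step 9: wait(T2) -> count=0 queue=[] holders={T2}
Final holders: T2

Answer: T2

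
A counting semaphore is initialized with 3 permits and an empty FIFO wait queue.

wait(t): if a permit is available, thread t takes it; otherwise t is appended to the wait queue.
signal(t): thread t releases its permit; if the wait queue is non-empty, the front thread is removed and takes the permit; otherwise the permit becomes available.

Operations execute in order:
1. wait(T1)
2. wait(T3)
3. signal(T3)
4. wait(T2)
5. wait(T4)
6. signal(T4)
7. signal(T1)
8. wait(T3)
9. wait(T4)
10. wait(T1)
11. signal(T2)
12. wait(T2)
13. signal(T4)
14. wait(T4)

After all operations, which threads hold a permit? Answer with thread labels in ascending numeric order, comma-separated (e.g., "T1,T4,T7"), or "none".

Step 1: wait(T1) -> count=2 queue=[] holders={T1}
Step 2: wait(T3) -> count=1 queue=[] holders={T1,T3}
Step 3: signal(T3) -> count=2 queue=[] holders={T1}
Step 4: wait(T2) -> count=1 queue=[] holders={T1,T2}
Step 5: wait(T4) -> count=0 queue=[] holders={T1,T2,T4}
Step 6: signal(T4) -> count=1 queue=[] holders={T1,T2}
Step 7: signal(T1) -> count=2 queue=[] holders={T2}
Step 8: wait(T3) -> count=1 queue=[] holders={T2,T3}
Step 9: wait(T4) -> count=0 queue=[] holders={T2,T3,T4}
Step 10: wait(T1) -> count=0 queue=[T1] holders={T2,T3,T4}
Step 11: signal(T2) -> count=0 queue=[] holders={T1,T3,T4}
Step 12: wait(T2) -> count=0 queue=[T2] holders={T1,T3,T4}
Step 13: signal(T4) -> count=0 queue=[] holders={T1,T2,T3}
Step 14: wait(T4) -> count=0 queue=[T4] holders={T1,T2,T3}
Final holders: T1,T2,T3

Answer: T1,T2,T3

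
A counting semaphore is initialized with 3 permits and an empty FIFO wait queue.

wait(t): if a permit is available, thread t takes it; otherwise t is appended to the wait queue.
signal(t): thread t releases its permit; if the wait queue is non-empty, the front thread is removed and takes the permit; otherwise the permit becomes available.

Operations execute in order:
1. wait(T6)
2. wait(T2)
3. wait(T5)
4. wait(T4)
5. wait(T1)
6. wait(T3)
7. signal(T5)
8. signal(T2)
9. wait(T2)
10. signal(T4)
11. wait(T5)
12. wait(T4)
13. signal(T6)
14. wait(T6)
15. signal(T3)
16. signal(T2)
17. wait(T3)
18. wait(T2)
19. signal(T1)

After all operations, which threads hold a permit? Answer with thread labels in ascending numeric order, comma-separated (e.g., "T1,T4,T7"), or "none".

Answer: T4,T5,T6

Derivation:
Step 1: wait(T6) -> count=2 queue=[] holders={T6}
Step 2: wait(T2) -> count=1 queue=[] holders={T2,T6}
Step 3: wait(T5) -> count=0 queue=[] holders={T2,T5,T6}
Step 4: wait(T4) -> count=0 queue=[T4] holders={T2,T5,T6}
Step 5: wait(T1) -> count=0 queue=[T4,T1] holders={T2,T5,T6}
Step 6: wait(T3) -> count=0 queue=[T4,T1,T3] holders={T2,T5,T6}
Step 7: signal(T5) -> count=0 queue=[T1,T3] holders={T2,T4,T6}
Step 8: signal(T2) -> count=0 queue=[T3] holders={T1,T4,T6}
Step 9: wait(T2) -> count=0 queue=[T3,T2] holders={T1,T4,T6}
Step 10: signal(T4) -> count=0 queue=[T2] holders={T1,T3,T6}
Step 11: wait(T5) -> count=0 queue=[T2,T5] holders={T1,T3,T6}
Step 12: wait(T4) -> count=0 queue=[T2,T5,T4] holders={T1,T3,T6}
Step 13: signal(T6) -> count=0 queue=[T5,T4] holders={T1,T2,T3}
Step 14: wait(T6) -> count=0 queue=[T5,T4,T6] holders={T1,T2,T3}
Step 15: signal(T3) -> count=0 queue=[T4,T6] holders={T1,T2,T5}
Step 16: signal(T2) -> count=0 queue=[T6] holders={T1,T4,T5}
Step 17: wait(T3) -> count=0 queue=[T6,T3] holders={T1,T4,T5}
Step 18: wait(T2) -> count=0 queue=[T6,T3,T2] holders={T1,T4,T5}
Step 19: signal(T1) -> count=0 queue=[T3,T2] holders={T4,T5,T6}
Final holders: T4,T5,T6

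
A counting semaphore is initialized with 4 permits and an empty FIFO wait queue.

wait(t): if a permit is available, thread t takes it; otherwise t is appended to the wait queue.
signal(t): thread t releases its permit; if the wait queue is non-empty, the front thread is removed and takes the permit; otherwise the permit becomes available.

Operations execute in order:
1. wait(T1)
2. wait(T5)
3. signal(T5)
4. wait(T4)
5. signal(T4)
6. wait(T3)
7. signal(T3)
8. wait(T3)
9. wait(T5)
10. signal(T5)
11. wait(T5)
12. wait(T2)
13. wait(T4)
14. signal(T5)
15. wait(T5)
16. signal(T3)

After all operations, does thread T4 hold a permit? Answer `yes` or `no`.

Answer: yes

Derivation:
Step 1: wait(T1) -> count=3 queue=[] holders={T1}
Step 2: wait(T5) -> count=2 queue=[] holders={T1,T5}
Step 3: signal(T5) -> count=3 queue=[] holders={T1}
Step 4: wait(T4) -> count=2 queue=[] holders={T1,T4}
Step 5: signal(T4) -> count=3 queue=[] holders={T1}
Step 6: wait(T3) -> count=2 queue=[] holders={T1,T3}
Step 7: signal(T3) -> count=3 queue=[] holders={T1}
Step 8: wait(T3) -> count=2 queue=[] holders={T1,T3}
Step 9: wait(T5) -> count=1 queue=[] holders={T1,T3,T5}
Step 10: signal(T5) -> count=2 queue=[] holders={T1,T3}
Step 11: wait(T5) -> count=1 queue=[] holders={T1,T3,T5}
Step 12: wait(T2) -> count=0 queue=[] holders={T1,T2,T3,T5}
Step 13: wait(T4) -> count=0 queue=[T4] holders={T1,T2,T3,T5}
Step 14: signal(T5) -> count=0 queue=[] holders={T1,T2,T3,T4}
Step 15: wait(T5) -> count=0 queue=[T5] holders={T1,T2,T3,T4}
Step 16: signal(T3) -> count=0 queue=[] holders={T1,T2,T4,T5}
Final holders: {T1,T2,T4,T5} -> T4 in holders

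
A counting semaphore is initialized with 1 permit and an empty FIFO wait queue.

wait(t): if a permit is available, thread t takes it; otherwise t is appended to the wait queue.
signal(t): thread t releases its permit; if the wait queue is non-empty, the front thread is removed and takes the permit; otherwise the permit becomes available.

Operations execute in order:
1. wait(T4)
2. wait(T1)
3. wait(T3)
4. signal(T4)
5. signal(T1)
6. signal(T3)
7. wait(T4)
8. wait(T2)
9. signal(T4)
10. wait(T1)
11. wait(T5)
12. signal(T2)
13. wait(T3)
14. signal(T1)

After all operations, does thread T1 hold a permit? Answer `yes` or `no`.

Answer: no

Derivation:
Step 1: wait(T4) -> count=0 queue=[] holders={T4}
Step 2: wait(T1) -> count=0 queue=[T1] holders={T4}
Step 3: wait(T3) -> count=0 queue=[T1,T3] holders={T4}
Step 4: signal(T4) -> count=0 queue=[T3] holders={T1}
Step 5: signal(T1) -> count=0 queue=[] holders={T3}
Step 6: signal(T3) -> count=1 queue=[] holders={none}
Step 7: wait(T4) -> count=0 queue=[] holders={T4}
Step 8: wait(T2) -> count=0 queue=[T2] holders={T4}
Step 9: signal(T4) -> count=0 queue=[] holders={T2}
Step 10: wait(T1) -> count=0 queue=[T1] holders={T2}
Step 11: wait(T5) -> count=0 queue=[T1,T5] holders={T2}
Step 12: signal(T2) -> count=0 queue=[T5] holders={T1}
Step 13: wait(T3) -> count=0 queue=[T5,T3] holders={T1}
Step 14: signal(T1) -> count=0 queue=[T3] holders={T5}
Final holders: {T5} -> T1 not in holders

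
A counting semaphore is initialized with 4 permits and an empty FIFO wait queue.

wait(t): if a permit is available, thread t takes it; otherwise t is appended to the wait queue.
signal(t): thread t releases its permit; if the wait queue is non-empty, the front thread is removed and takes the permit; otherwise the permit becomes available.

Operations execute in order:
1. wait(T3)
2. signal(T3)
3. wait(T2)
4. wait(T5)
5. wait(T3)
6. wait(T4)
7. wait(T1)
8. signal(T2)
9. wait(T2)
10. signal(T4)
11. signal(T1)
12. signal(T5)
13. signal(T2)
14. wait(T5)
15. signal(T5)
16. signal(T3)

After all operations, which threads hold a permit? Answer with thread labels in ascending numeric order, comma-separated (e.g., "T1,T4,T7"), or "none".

Step 1: wait(T3) -> count=3 queue=[] holders={T3}
Step 2: signal(T3) -> count=4 queue=[] holders={none}
Step 3: wait(T2) -> count=3 queue=[] holders={T2}
Step 4: wait(T5) -> count=2 queue=[] holders={T2,T5}
Step 5: wait(T3) -> count=1 queue=[] holders={T2,T3,T5}
Step 6: wait(T4) -> count=0 queue=[] holders={T2,T3,T4,T5}
Step 7: wait(T1) -> count=0 queue=[T1] holders={T2,T3,T4,T5}
Step 8: signal(T2) -> count=0 queue=[] holders={T1,T3,T4,T5}
Step 9: wait(T2) -> count=0 queue=[T2] holders={T1,T3,T4,T5}
Step 10: signal(T4) -> count=0 queue=[] holders={T1,T2,T3,T5}
Step 11: signal(T1) -> count=1 queue=[] holders={T2,T3,T5}
Step 12: signal(T5) -> count=2 queue=[] holders={T2,T3}
Step 13: signal(T2) -> count=3 queue=[] holders={T3}
Step 14: wait(T5) -> count=2 queue=[] holders={T3,T5}
Step 15: signal(T5) -> count=3 queue=[] holders={T3}
Step 16: signal(T3) -> count=4 queue=[] holders={none}
Final holders: none

Answer: none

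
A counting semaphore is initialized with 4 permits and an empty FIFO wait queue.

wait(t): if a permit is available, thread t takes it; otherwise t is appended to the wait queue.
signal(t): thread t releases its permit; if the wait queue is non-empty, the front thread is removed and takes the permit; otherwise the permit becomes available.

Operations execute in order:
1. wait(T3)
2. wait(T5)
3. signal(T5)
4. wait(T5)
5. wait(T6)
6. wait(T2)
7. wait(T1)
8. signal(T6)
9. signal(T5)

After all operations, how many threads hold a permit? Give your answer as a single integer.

Answer: 3

Derivation:
Step 1: wait(T3) -> count=3 queue=[] holders={T3}
Step 2: wait(T5) -> count=2 queue=[] holders={T3,T5}
Step 3: signal(T5) -> count=3 queue=[] holders={T3}
Step 4: wait(T5) -> count=2 queue=[] holders={T3,T5}
Step 5: wait(T6) -> count=1 queue=[] holders={T3,T5,T6}
Step 6: wait(T2) -> count=0 queue=[] holders={T2,T3,T5,T6}
Step 7: wait(T1) -> count=0 queue=[T1] holders={T2,T3,T5,T6}
Step 8: signal(T6) -> count=0 queue=[] holders={T1,T2,T3,T5}
Step 9: signal(T5) -> count=1 queue=[] holders={T1,T2,T3}
Final holders: {T1,T2,T3} -> 3 thread(s)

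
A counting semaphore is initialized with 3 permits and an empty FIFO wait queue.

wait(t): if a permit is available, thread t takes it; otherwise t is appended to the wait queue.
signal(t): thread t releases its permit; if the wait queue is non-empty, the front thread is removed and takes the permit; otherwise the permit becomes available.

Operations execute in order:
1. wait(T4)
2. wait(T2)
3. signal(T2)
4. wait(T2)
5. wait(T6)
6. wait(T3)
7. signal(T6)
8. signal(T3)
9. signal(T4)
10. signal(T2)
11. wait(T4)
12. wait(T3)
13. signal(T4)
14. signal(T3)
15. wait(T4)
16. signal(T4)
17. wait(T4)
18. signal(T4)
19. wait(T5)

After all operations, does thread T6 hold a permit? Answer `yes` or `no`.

Step 1: wait(T4) -> count=2 queue=[] holders={T4}
Step 2: wait(T2) -> count=1 queue=[] holders={T2,T4}
Step 3: signal(T2) -> count=2 queue=[] holders={T4}
Step 4: wait(T2) -> count=1 queue=[] holders={T2,T4}
Step 5: wait(T6) -> count=0 queue=[] holders={T2,T4,T6}
Step 6: wait(T3) -> count=0 queue=[T3] holders={T2,T4,T6}
Step 7: signal(T6) -> count=0 queue=[] holders={T2,T3,T4}
Step 8: signal(T3) -> count=1 queue=[] holders={T2,T4}
Step 9: signal(T4) -> count=2 queue=[] holders={T2}
Step 10: signal(T2) -> count=3 queue=[] holders={none}
Step 11: wait(T4) -> count=2 queue=[] holders={T4}
Step 12: wait(T3) -> count=1 queue=[] holders={T3,T4}
Step 13: signal(T4) -> count=2 queue=[] holders={T3}
Step 14: signal(T3) -> count=3 queue=[] holders={none}
Step 15: wait(T4) -> count=2 queue=[] holders={T4}
Step 16: signal(T4) -> count=3 queue=[] holders={none}
Step 17: wait(T4) -> count=2 queue=[] holders={T4}
Step 18: signal(T4) -> count=3 queue=[] holders={none}
Step 19: wait(T5) -> count=2 queue=[] holders={T5}
Final holders: {T5} -> T6 not in holders

Answer: no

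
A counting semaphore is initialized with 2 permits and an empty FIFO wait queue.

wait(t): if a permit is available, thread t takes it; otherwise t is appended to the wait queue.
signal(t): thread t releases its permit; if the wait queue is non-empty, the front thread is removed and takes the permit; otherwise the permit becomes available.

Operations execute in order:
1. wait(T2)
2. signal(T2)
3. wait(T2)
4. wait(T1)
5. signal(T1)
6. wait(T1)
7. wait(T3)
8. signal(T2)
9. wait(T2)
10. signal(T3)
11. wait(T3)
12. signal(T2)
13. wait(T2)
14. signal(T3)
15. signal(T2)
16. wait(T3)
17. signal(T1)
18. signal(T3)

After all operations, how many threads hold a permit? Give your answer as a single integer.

Step 1: wait(T2) -> count=1 queue=[] holders={T2}
Step 2: signal(T2) -> count=2 queue=[] holders={none}
Step 3: wait(T2) -> count=1 queue=[] holders={T2}
Step 4: wait(T1) -> count=0 queue=[] holders={T1,T2}
Step 5: signal(T1) -> count=1 queue=[] holders={T2}
Step 6: wait(T1) -> count=0 queue=[] holders={T1,T2}
Step 7: wait(T3) -> count=0 queue=[T3] holders={T1,T2}
Step 8: signal(T2) -> count=0 queue=[] holders={T1,T3}
Step 9: wait(T2) -> count=0 queue=[T2] holders={T1,T3}
Step 10: signal(T3) -> count=0 queue=[] holders={T1,T2}
Step 11: wait(T3) -> count=0 queue=[T3] holders={T1,T2}
Step 12: signal(T2) -> count=0 queue=[] holders={T1,T3}
Step 13: wait(T2) -> count=0 queue=[T2] holders={T1,T3}
Step 14: signal(T3) -> count=0 queue=[] holders={T1,T2}
Step 15: signal(T2) -> count=1 queue=[] holders={T1}
Step 16: wait(T3) -> count=0 queue=[] holders={T1,T3}
Step 17: signal(T1) -> count=1 queue=[] holders={T3}
Step 18: signal(T3) -> count=2 queue=[] holders={none}
Final holders: {none} -> 0 thread(s)

Answer: 0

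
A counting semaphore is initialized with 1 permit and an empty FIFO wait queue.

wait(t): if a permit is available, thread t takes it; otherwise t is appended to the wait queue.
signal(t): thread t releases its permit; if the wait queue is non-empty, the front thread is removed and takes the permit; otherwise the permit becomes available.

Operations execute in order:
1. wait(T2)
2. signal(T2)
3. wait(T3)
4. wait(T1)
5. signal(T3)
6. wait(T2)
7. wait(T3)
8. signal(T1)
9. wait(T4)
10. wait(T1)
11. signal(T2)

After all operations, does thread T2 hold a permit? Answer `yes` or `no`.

Step 1: wait(T2) -> count=0 queue=[] holders={T2}
Step 2: signal(T2) -> count=1 queue=[] holders={none}
Step 3: wait(T3) -> count=0 queue=[] holders={T3}
Step 4: wait(T1) -> count=0 queue=[T1] holders={T3}
Step 5: signal(T3) -> count=0 queue=[] holders={T1}
Step 6: wait(T2) -> count=0 queue=[T2] holders={T1}
Step 7: wait(T3) -> count=0 queue=[T2,T3] holders={T1}
Step 8: signal(T1) -> count=0 queue=[T3] holders={T2}
Step 9: wait(T4) -> count=0 queue=[T3,T4] holders={T2}
Step 10: wait(T1) -> count=0 queue=[T3,T4,T1] holders={T2}
Step 11: signal(T2) -> count=0 queue=[T4,T1] holders={T3}
Final holders: {T3} -> T2 not in holders

Answer: no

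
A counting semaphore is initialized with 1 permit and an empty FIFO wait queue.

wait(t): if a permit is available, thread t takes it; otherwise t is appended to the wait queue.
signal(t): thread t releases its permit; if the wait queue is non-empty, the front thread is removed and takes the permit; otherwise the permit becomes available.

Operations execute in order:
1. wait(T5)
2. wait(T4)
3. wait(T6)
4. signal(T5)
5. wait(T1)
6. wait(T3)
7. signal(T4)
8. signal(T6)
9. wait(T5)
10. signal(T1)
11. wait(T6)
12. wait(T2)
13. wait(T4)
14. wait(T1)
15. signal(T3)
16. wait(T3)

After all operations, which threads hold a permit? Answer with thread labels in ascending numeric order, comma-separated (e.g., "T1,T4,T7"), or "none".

Step 1: wait(T5) -> count=0 queue=[] holders={T5}
Step 2: wait(T4) -> count=0 queue=[T4] holders={T5}
Step 3: wait(T6) -> count=0 queue=[T4,T6] holders={T5}
Step 4: signal(T5) -> count=0 queue=[T6] holders={T4}
Step 5: wait(T1) -> count=0 queue=[T6,T1] holders={T4}
Step 6: wait(T3) -> count=0 queue=[T6,T1,T3] holders={T4}
Step 7: signal(T4) -> count=0 queue=[T1,T3] holders={T6}
Step 8: signal(T6) -> count=0 queue=[T3] holders={T1}
Step 9: wait(T5) -> count=0 queue=[T3,T5] holders={T1}
Step 10: signal(T1) -> count=0 queue=[T5] holders={T3}
Step 11: wait(T6) -> count=0 queue=[T5,T6] holders={T3}
Step 12: wait(T2) -> count=0 queue=[T5,T6,T2] holders={T3}
Step 13: wait(T4) -> count=0 queue=[T5,T6,T2,T4] holders={T3}
Step 14: wait(T1) -> count=0 queue=[T5,T6,T2,T4,T1] holders={T3}
Step 15: signal(T3) -> count=0 queue=[T6,T2,T4,T1] holders={T5}
Step 16: wait(T3) -> count=0 queue=[T6,T2,T4,T1,T3] holders={T5}
Final holders: T5

Answer: T5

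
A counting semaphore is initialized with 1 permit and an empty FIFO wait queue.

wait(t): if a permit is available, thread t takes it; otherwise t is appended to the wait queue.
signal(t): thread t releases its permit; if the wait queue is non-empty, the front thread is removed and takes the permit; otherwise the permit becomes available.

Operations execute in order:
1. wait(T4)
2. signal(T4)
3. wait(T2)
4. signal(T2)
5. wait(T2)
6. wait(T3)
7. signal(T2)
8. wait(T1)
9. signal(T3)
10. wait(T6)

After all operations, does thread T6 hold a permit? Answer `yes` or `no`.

Step 1: wait(T4) -> count=0 queue=[] holders={T4}
Step 2: signal(T4) -> count=1 queue=[] holders={none}
Step 3: wait(T2) -> count=0 queue=[] holders={T2}
Step 4: signal(T2) -> count=1 queue=[] holders={none}
Step 5: wait(T2) -> count=0 queue=[] holders={T2}
Step 6: wait(T3) -> count=0 queue=[T3] holders={T2}
Step 7: signal(T2) -> count=0 queue=[] holders={T3}
Step 8: wait(T1) -> count=0 queue=[T1] holders={T3}
Step 9: signal(T3) -> count=0 queue=[] holders={T1}
Step 10: wait(T6) -> count=0 queue=[T6] holders={T1}
Final holders: {T1} -> T6 not in holders

Answer: no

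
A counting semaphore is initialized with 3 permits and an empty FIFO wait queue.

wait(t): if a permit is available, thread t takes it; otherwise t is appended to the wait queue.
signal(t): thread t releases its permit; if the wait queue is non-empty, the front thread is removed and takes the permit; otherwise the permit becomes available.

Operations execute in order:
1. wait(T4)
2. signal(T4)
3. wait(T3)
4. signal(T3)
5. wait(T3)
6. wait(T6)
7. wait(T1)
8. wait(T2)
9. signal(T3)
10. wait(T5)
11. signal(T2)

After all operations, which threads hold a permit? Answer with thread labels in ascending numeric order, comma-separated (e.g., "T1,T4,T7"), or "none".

Answer: T1,T5,T6

Derivation:
Step 1: wait(T4) -> count=2 queue=[] holders={T4}
Step 2: signal(T4) -> count=3 queue=[] holders={none}
Step 3: wait(T3) -> count=2 queue=[] holders={T3}
Step 4: signal(T3) -> count=3 queue=[] holders={none}
Step 5: wait(T3) -> count=2 queue=[] holders={T3}
Step 6: wait(T6) -> count=1 queue=[] holders={T3,T6}
Step 7: wait(T1) -> count=0 queue=[] holders={T1,T3,T6}
Step 8: wait(T2) -> count=0 queue=[T2] holders={T1,T3,T6}
Step 9: signal(T3) -> count=0 queue=[] holders={T1,T2,T6}
Step 10: wait(T5) -> count=0 queue=[T5] holders={T1,T2,T6}
Step 11: signal(T2) -> count=0 queue=[] holders={T1,T5,T6}
Final holders: T1,T5,T6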